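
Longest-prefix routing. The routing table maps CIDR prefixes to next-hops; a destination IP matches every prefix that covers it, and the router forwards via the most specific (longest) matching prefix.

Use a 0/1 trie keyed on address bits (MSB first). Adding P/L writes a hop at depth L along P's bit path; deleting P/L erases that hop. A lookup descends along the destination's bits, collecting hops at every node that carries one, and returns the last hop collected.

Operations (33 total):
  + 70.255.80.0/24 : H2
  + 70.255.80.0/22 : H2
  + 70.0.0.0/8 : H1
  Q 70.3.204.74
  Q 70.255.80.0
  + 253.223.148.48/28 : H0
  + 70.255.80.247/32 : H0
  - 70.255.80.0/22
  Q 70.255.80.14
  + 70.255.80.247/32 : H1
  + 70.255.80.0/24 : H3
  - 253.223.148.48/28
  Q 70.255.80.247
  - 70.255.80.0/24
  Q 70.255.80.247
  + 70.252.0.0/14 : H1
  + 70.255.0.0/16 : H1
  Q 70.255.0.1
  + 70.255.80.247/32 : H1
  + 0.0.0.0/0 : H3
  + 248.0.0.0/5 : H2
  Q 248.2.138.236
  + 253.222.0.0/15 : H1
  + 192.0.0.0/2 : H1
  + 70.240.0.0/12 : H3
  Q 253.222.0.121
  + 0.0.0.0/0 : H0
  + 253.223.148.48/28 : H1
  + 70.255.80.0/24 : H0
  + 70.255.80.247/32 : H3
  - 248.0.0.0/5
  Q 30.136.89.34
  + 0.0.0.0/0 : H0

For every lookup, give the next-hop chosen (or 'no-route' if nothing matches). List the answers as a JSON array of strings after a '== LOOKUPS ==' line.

Process each operation:
  add 70.255.80.0/24 -> H2 at depth 24
  add 70.255.80.0/22 -> H2 at depth 22
  add 70.0.0.0/8 -> H1 at depth 8
  Q 70.3.204.74: descend 01000110 ; hops seen [H1] ; pick H1
  Q 70.255.80.0: descend 010001101111111101010000 ; hops seen [H1,H2,H2] ; pick H2
  add 253.223.148.48/28 -> H0 at depth 28
  add 70.255.80.247/32 -> H0 at depth 32
  del 70.255.80.0/22 (clear depth 22)
  Q 70.255.80.14: descend 010001101111111101010000 ; hops seen [H1,H2] ; pick H2
  add 70.255.80.247/32 -> H1 at depth 32
  add 70.255.80.0/24 -> H3 at depth 24
  del 253.223.148.48/28 (clear depth 28)
  Q 70.255.80.247: descend 01000110111111110101000011110111 ; hops seen [H1,H3,H1] ; pick H1
  del 70.255.80.0/24 (clear depth 24)
  Q 70.255.80.247: descend 01000110111111110101000011110111 ; hops seen [H1,H1] ; pick H1
  add 70.252.0.0/14 -> H1 at depth 14
  add 70.255.0.0/16 -> H1 at depth 16
  Q 70.255.0.1: descend 01000110111111110 ; hops seen [H1,H1,H1] ; pick H1
  add 70.255.80.247/32 -> H1 at depth 32
  add 0.0.0.0/0 -> H3 at depth 0
  add 248.0.0.0/5 -> H2 at depth 5
  Q 248.2.138.236: descend 11111 ; hops seen [H3,H2] ; pick H2
  add 253.222.0.0/15 -> H1 at depth 15
  add 192.0.0.0/2 -> H1 at depth 2
  add 70.240.0.0/12 -> H3 at depth 12
  Q 253.222.0.121: descend 111111011101111 ; hops seen [H3,H1,H2,H1] ; pick H1
  add 0.0.0.0/0 -> H0 at depth 0
  add 253.223.148.48/28 -> H1 at depth 28
  add 70.255.80.0/24 -> H0 at depth 24
  add 70.255.80.247/32 -> H3 at depth 32
  del 248.0.0.0/5 (clear depth 5)
  Q 30.136.89.34: descend 0 ; hops seen [H0] ; pick H0
  add 0.0.0.0/0 -> H0 at depth 0

== LOOKUPS ==
["H1","H2","H2","H1","H1","H1","H2","H1","H0"]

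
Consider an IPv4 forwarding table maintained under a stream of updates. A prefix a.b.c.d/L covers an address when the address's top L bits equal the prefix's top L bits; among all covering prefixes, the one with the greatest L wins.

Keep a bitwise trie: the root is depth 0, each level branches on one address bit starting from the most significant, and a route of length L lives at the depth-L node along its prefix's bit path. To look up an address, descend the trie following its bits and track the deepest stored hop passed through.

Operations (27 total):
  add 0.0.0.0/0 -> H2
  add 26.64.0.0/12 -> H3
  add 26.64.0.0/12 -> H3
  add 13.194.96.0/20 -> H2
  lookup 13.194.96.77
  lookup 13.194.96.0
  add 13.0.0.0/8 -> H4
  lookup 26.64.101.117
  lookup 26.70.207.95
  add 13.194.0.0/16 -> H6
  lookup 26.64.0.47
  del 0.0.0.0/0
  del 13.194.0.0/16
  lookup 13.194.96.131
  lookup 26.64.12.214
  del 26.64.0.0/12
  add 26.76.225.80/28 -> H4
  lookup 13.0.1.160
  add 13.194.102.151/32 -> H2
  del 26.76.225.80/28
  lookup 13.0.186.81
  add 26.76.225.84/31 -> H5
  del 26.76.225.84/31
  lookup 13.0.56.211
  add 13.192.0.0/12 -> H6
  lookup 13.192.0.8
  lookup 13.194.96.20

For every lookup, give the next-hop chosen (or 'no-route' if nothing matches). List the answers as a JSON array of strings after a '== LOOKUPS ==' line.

Process each operation:
  + 0.0.0.0/0 (H2) depth=0
  + 26.64.0.0/12 (H3) depth=12
  + 26.64.0.0/12 (H3) depth=12
  + 13.194.96.0/20 (H2) depth=20
  ? 13.194.96.77  path d0:H2→d1:-→d2:-→d3:-→d4:-→d5:-→d6:-→d7:-→d8:-→d9:-→d10:-→d11:-→d12:-→d13:-→d14:-→d15:-→d16:-→d17:-→d18:-→d19:-→d20:H2  best=H2
  ? 13.194.96.0  path d0:H2→d1:-→d2:-→d3:-→d4:-→d5:-→d6:-→d7:-→d8:-→d9:-→d10:-→d11:-→d12:-→d13:-→d14:-→d15:-→d16:-→d17:-→d18:-→d19:-→d20:H2  best=H2
  + 13.0.0.0/8 (H4) depth=8
  ? 26.64.101.117  path d0:H2→d1:-→d2:-→d3:-→d4:-→d5:-→d6:-→d7:-→d8:-→d9:-→d10:-→d11:-→d12:H3  best=H3
  ? 26.70.207.95  path d0:H2→d1:-→d2:-→d3:-→d4:-→d5:-→d6:-→d7:-→d8:-→d9:-→d10:-→d11:-→d12:H3  best=H3
  + 13.194.0.0/16 (H6) depth=16
  ? 26.64.0.47  path d0:H2→d1:-→d2:-→d3:-→d4:-→d5:-→d6:-→d7:-→d8:-→d9:-→d10:-→d11:-→d12:H3  best=H3
  - 0.0.0.0/0 clear@0
  - 13.194.0.0/16 clear@16
  ? 13.194.96.131  path d0:-→d1:-→d2:-→d3:-→d4:-→d5:-→d6:-→d7:-→d8:H4→d9:-→d10:-→d11:-→d12:-→d13:-→d14:-→d15:-→d16:-→d17:-→d18:-→d19:-→d20:H2  best=H2
  ? 26.64.12.214  path d0:-→d1:-→d2:-→d3:-→d4:-→d5:-→d6:-→d7:-→d8:-→d9:-→d10:-→d11:-→d12:H3  best=H3
  - 26.64.0.0/12 clear@12
  + 26.76.225.80/28 (H4) depth=28
  ? 13.0.1.160  path d0:-→d1:-→d2:-→d3:-→d4:-→d5:-→d6:-→d7:-→d8:H4  best=H4
  + 13.194.102.151/32 (H2) depth=32
  - 26.76.225.80/28 clear@28
  ? 13.0.186.81  path d0:-→d1:-→d2:-→d3:-→d4:-→d5:-→d6:-→d7:-→d8:H4  best=H4
  + 26.76.225.84/31 (H5) depth=31
  - 26.76.225.84/31 clear@31
  ? 13.0.56.211  path d0:-→d1:-→d2:-→d3:-→d4:-→d5:-→d6:-→d7:-→d8:H4  best=H4
  + 13.192.0.0/12 (H6) depth=12
  ? 13.192.0.8  path d0:-→d1:-→d2:-→d3:-→d4:-→d5:-→d6:-→d7:-→d8:H4→d9:-→d10:-→d11:-→d12:H6→d13:-→d14:-  best=H6
  ? 13.194.96.20  path d0:-→d1:-→d2:-→d3:-→d4:-→d5:-→d6:-→d7:-→d8:H4→d9:-→d10:-→d11:-→d12:H6→d13:-→d14:-→d15:-→d16:-→d17:-→d18:-→d19:-→d20:H2→d21:-  best=H2

== LOOKUPS ==
["H2","H2","H3","H3","H3","H2","H3","H4","H4","H4","H6","H2"]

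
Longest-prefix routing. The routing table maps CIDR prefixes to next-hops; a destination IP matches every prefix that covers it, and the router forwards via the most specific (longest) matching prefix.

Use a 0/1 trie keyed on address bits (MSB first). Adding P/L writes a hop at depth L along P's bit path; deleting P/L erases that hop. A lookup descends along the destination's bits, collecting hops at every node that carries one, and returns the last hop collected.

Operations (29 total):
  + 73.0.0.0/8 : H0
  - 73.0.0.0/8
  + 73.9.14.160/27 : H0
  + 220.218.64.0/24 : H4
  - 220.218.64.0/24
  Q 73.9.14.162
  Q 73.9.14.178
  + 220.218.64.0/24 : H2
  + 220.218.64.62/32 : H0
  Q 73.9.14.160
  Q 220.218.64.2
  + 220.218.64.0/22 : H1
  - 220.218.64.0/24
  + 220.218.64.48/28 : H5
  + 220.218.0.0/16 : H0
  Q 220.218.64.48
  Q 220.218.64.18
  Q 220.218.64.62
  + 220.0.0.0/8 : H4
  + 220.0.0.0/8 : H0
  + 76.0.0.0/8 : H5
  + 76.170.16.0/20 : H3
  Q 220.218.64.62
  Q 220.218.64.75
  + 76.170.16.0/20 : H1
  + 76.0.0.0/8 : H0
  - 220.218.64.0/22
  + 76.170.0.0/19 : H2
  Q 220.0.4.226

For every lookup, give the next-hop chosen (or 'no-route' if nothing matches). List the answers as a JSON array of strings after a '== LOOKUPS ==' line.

Process each operation:
  add 73.0.0.0/8 -> H0 at depth 8
  - 73.0.0.0/8 clear@8
  add 73.9.14.160/27 -> H0 at depth 27
  add 220.218.64.0/24 -> H4 at depth 24
  - 220.218.64.0/24 clear@24
  Q 73.9.14.162: descend 010010010000100100001110101 ; hops seen [H0] ; pick H0
  Q 73.9.14.178: descend 010010010000100100001110101 ; hops seen [H0] ; pick H0
  add 220.218.64.0/24 -> H2 at depth 24
  add 220.218.64.62/32 -> H0 at depth 32
  Q 73.9.14.160: descend 010010010000100100001110101 ; hops seen [H0] ; pick H0
  Q 220.218.64.2: descend 11011100110110100100000000 ; hops seen [H2] ; pick H2
  add 220.218.64.0/22 -> H1 at depth 22
  - 220.218.64.0/24 clear@24
  add 220.218.64.48/28 -> H5 at depth 28
  add 220.218.0.0/16 -> H0 at depth 16
  Q 220.218.64.48: descend 1101110011011010010000000011 ; hops seen [H0,H1,H5] ; pick H5
  Q 220.218.64.18: descend 11011100110110100100000000 ; hops seen [H0,H1] ; pick H1
  Q 220.218.64.62: descend 11011100110110100100000000111110 ; hops seen [H0,H1,H5,H0] ; pick H0
  add 220.0.0.0/8 -> H4 at depth 8
  add 220.0.0.0/8 -> H0 at depth 8
  add 76.0.0.0/8 -> H5 at depth 8
  add 76.170.16.0/20 -> H3 at depth 20
  Q 220.218.64.62: descend 11011100110110100100000000111110 ; hops seen [H0,H0,H1,H5,H0] ; pick H0
  Q 220.218.64.75: descend 1101110011011010010000000 ; hops seen [H0,H0,H1] ; pick H1
  add 76.170.16.0/20 -> H1 at depth 20
  add 76.0.0.0/8 -> H0 at depth 8
  - 220.218.64.0/22 clear@22
  add 76.170.0.0/19 -> H2 at depth 19
  Q 220.0.4.226: descend 11011100 ; hops seen [H0] ; pick H0

== LOOKUPS ==
["H0","H0","H0","H2","H5","H1","H0","H0","H1","H0"]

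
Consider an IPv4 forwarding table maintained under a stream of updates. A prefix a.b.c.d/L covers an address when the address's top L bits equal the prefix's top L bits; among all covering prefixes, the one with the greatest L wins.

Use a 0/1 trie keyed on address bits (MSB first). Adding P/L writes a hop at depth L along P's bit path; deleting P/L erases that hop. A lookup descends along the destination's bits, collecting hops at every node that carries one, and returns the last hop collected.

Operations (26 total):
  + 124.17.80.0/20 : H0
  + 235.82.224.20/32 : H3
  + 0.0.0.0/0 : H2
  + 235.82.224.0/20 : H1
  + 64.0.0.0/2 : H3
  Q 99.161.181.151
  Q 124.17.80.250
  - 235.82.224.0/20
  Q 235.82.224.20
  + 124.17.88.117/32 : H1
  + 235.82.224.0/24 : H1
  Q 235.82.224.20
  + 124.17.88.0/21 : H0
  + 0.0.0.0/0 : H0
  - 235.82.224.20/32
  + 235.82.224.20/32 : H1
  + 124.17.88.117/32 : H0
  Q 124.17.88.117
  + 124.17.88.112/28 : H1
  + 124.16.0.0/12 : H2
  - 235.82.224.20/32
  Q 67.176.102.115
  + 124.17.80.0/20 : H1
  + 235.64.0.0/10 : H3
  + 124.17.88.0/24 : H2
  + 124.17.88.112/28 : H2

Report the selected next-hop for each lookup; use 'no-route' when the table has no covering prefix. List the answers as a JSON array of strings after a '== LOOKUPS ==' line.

Apply in order:
  add 124.17.80.0/20 -> H0 at depth 20
  add 235.82.224.20/32 -> H3 at depth 32
  add 0.0.0.0/0 -> H2 at depth 0
  add 235.82.224.0/20 -> H1 at depth 20
  add 64.0.0.0/2 -> H3 at depth 2
  lookup 99.161.181.151: bits 011 walk d0:H2→d1:-→d2:H3→d3:- -> H3
  lookup 124.17.80.250: bits 01111100000100010101 walk d0:H2→d1:-→d2:H3→d3:-→d4:-→d5:-→d6:-→d7:-→d8:-→d9:-→d10:-→d11:-→d12:-→d13:-→d14:-→d15:-→d16:-→d17:-→d18:-→d19:-→d20:H0 -> H0
  del 235.82.224.0/20 (clear depth 20)
  lookup 235.82.224.20: bits 11101011010100101110000000010100 walk d0:H2→d1:-→d2:-→d3:-→d4:-→d5:-→d6:-→d7:-→d8:-→d9:-→d10:-→d11:-→d12:-→d13:-→d14:-→d15:-→d16:-→d17:-→d18:-→d19:-→d20:-→d21:-→d22:-→d23:-→d24:-→d25:-→d26:-→d27:-→d28:-→d29:-→d30:-→d31:-→d32:H3 -> H3
  add 124.17.88.117/32 -> H1 at depth 32
  add 235.82.224.0/24 -> H1 at depth 24
  lookup 235.82.224.20: bits 11101011010100101110000000010100 walk d0:H2→d1:-→d2:-→d3:-→d4:-→d5:-→d6:-→d7:-→d8:-→d9:-→d10:-→d11:-→d12:-→d13:-→d14:-→d15:-→d16:-→d17:-→d18:-→d19:-→d20:-→d21:-→d22:-→d23:-→d24:H1→d25:-→d26:-→d27:-→d28:-→d29:-→d30:-→d31:-→d32:H3 -> H3
  add 124.17.88.0/21 -> H0 at depth 21
  add 0.0.0.0/0 -> H0 at depth 0
  del 235.82.224.20/32 (clear depth 32)
  add 235.82.224.20/32 -> H1 at depth 32
  add 124.17.88.117/32 -> H0 at depth 32
  lookup 124.17.88.117: bits 01111100000100010101100001110101 walk d0:H0→d1:-→d2:H3→d3:-→d4:-→d5:-→d6:-→d7:-→d8:-→d9:-→d10:-→d11:-→d12:-→d13:-→d14:-→d15:-→d16:-→d17:-→d18:-→d19:-→d20:H0→d21:H0→d22:-→d23:-→d24:-→d25:-→d26:-→d27:-→d28:-→d29:-→d30:-→d31:-→d32:H0 -> H0
  add 124.17.88.112/28 -> H1 at depth 28
  add 124.16.0.0/12 -> H2 at depth 12
  del 235.82.224.20/32 (clear depth 32)
  lookup 67.176.102.115: bits 01 walk d0:H0→d1:-→d2:H3 -> H3
  add 124.17.80.0/20 -> H1 at depth 20
  add 235.64.0.0/10 -> H3 at depth 10
  add 124.17.88.0/24 -> H2 at depth 24
  add 124.17.88.112/28 -> H2 at depth 28

== LOOKUPS ==
["H3","H0","H3","H3","H0","H3"]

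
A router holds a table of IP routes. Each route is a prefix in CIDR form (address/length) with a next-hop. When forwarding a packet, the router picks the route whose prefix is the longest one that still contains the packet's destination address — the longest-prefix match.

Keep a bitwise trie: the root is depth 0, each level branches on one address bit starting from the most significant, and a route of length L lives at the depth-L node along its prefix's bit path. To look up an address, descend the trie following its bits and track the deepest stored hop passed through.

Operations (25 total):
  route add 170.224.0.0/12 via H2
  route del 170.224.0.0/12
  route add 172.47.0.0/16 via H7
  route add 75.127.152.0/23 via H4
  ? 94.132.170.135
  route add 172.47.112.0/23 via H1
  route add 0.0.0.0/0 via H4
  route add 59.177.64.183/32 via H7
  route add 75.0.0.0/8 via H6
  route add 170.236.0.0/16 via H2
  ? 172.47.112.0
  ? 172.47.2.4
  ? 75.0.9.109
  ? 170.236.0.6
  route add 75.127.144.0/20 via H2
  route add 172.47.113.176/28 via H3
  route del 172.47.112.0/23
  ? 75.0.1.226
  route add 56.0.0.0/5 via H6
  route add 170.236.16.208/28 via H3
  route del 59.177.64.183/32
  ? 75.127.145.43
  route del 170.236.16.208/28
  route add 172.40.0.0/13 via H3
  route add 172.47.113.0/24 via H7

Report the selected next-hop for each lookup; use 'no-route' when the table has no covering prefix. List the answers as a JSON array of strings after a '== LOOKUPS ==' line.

Trace:
  add 170.224.0.0/12 -> H2 at depth 12
  del 170.224.0.0/12 (clear depth 12)
  add 172.47.0.0/16 -> H7 at depth 16
  add 75.127.152.0/23 -> H4 at depth 23
  ? 94.132.170.135  path d0:-→d1:-→d2:-→d3:-  best=no-route
  add 172.47.112.0/23 -> H1 at depth 23
  add 0.0.0.0/0 -> H4 at depth 0
  add 59.177.64.183/32 -> H7 at depth 32
  add 75.0.0.0/8 -> H6 at depth 8
  add 170.236.0.0/16 -> H2 at depth 16
  ? 172.47.112.0  path d0:H4→d1:-→d2:-→d3:-→d4:-→d5:-→d6:-→d7:-→d8:-→d9:-→d10:-→d11:-→d12:-→d13:-→d14:-→d15:-→d16:H7→d17:-→d18:-→d19:-→d20:-→d21:-→d22:-→d23:H1  best=H1
  ? 172.47.2.4  path d0:H4→d1:-→d2:-→d3:-→d4:-→d5:-→d6:-→d7:-→d8:-→d9:-→d10:-→d11:-→d12:-→d13:-→d14:-→d15:-→d16:H7→d17:-  best=H7
  ? 75.0.9.109  path d0:H4→d1:-→d2:-→d3:-→d4:-→d5:-→d6:-→d7:-→d8:H6→d9:-  best=H6
  ? 170.236.0.6  path d0:H4→d1:-→d2:-→d3:-→d4:-→d5:-→d6:-→d7:-→d8:-→d9:-→d10:-→d11:-→d12:-→d13:-→d14:-→d15:-→d16:H2  best=H2
  add 75.127.144.0/20 -> H2 at depth 20
  add 172.47.113.176/28 -> H3 at depth 28
  del 172.47.112.0/23 (clear depth 23)
  ? 75.0.1.226  path d0:H4→d1:-→d2:-→d3:-→d4:-→d5:-→d6:-→d7:-→d8:H6→d9:-  best=H6
  add 56.0.0.0/5 -> H6 at depth 5
  add 170.236.16.208/28 -> H3 at depth 28
  del 59.177.64.183/32 (clear depth 32)
  ? 75.127.145.43  path d0:H4→d1:-→d2:-→d3:-→d4:-→d5:-→d6:-→d7:-→d8:H6→d9:-→d10:-→d11:-→d12:-→d13:-→d14:-→d15:-→d16:-→d17:-→d18:-→d19:-→d20:H2  best=H2
  del 170.236.16.208/28 (clear depth 28)
  add 172.40.0.0/13 -> H3 at depth 13
  add 172.47.113.0/24 -> H7 at depth 24

== LOOKUPS ==
["no-route","H1","H7","H6","H2","H6","H2"]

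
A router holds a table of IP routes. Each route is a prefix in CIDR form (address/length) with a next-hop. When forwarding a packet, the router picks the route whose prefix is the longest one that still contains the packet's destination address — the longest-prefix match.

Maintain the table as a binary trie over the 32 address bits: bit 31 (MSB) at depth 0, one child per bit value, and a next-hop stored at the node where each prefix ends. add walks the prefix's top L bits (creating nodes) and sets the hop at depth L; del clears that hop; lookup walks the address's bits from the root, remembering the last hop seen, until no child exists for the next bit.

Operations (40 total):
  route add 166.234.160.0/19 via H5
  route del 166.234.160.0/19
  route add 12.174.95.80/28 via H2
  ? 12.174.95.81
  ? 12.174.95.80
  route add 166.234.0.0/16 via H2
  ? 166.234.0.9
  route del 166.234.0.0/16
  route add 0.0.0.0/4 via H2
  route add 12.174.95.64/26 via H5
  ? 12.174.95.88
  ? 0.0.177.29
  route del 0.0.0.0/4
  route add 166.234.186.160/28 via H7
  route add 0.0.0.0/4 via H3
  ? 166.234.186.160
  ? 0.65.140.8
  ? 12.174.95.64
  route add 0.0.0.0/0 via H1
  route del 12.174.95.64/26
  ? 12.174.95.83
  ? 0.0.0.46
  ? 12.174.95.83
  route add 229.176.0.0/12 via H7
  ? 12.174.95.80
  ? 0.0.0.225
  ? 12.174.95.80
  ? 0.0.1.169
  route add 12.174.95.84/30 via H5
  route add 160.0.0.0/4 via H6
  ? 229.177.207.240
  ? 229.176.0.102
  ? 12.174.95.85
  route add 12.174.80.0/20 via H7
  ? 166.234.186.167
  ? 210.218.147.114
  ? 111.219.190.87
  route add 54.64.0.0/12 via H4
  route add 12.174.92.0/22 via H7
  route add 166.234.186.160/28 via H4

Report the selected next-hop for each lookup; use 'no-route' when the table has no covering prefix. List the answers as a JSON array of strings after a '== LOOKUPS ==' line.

Apply in order:
  add 166.234.160.0/19 -> H5 at depth 19
  - 166.234.160.0/19 clear@19
  add 12.174.95.80/28 -> H2 at depth 28
  ? 12.174.95.81  path d0:-→d1:-→d2:-→d3:-→d4:-→d5:-→d6:-→d7:-→d8:-→d9:-→d10:-→d11:-→d12:-→d13:-→d14:-→d15:-→d16:-→d17:-→d18:-→d19:-→d20:-→d21:-→d22:-→d23:-→d24:-→d25:-→d26:-→d27:-→d28:H2  best=H2
  ? 12.174.95.80  path d0:-→d1:-→d2:-→d3:-→d4:-→d5:-→d6:-→d7:-→d8:-→d9:-→d10:-→d11:-→d12:-→d13:-→d14:-→d15:-→d16:-→d17:-→d18:-→d19:-→d20:-→d21:-→d22:-→d23:-→d24:-→d25:-→d26:-→d27:-→d28:H2  best=H2
  add 166.234.0.0/16 -> H2 at depth 16
  ? 166.234.0.9  path d0:-→d1:-→d2:-→d3:-→d4:-→d5:-→d6:-→d7:-→d8:-→d9:-→d10:-→d11:-→d12:-→d13:-→d14:-→d15:-→d16:H2  best=H2
  - 166.234.0.0/16 clear@16
  add 0.0.0.0/4 -> H2 at depth 4
  add 12.174.95.64/26 -> H5 at depth 26
  ? 12.174.95.88  path d0:-→d1:-→d2:-→d3:-→d4:H2→d5:-→d6:-→d7:-→d8:-→d9:-→d10:-→d11:-→d12:-→d13:-→d14:-→d15:-→d16:-→d17:-→d18:-→d19:-→d20:-→d21:-→d22:-→d23:-→d24:-→d25:-→d26:H5→d27:-→d28:H2  best=H2
  ? 0.0.177.29  path d0:-→d1:-→d2:-→d3:-→d4:H2  best=H2
  - 0.0.0.0/4 clear@4
  add 166.234.186.160/28 -> H7 at depth 28
  add 0.0.0.0/4 -> H3 at depth 4
  ? 166.234.186.160  path d0:-→d1:-→d2:-→d3:-→d4:-→d5:-→d6:-→d7:-→d8:-→d9:-→d10:-→d11:-→d12:-→d13:-→d14:-→d15:-→d16:-→d17:-→d18:-→d19:-→d20:-→d21:-→d22:-→d23:-→d24:-→d25:-→d26:-→d27:-→d28:H7  best=H7
  ? 0.65.140.8  path d0:-→d1:-→d2:-→d3:-→d4:H3  best=H3
  ? 12.174.95.64  path d0:-→d1:-→d2:-→d3:-→d4:H3→d5:-→d6:-→d7:-→d8:-→d9:-→d10:-→d11:-→d12:-→d13:-→d14:-→d15:-→d16:-→d17:-→d18:-→d19:-→d20:-→d21:-→d22:-→d23:-→d24:-→d25:-→d26:H5→d27:-  best=H5
  add 0.0.0.0/0 -> H1 at depth 0
  - 12.174.95.64/26 clear@26
  ? 12.174.95.83  path d0:H1→d1:-→d2:-→d3:-→d4:H3→d5:-→d6:-→d7:-→d8:-→d9:-→d10:-→d11:-→d12:-→d13:-→d14:-→d15:-→d16:-→d17:-→d18:-→d19:-→d20:-→d21:-→d22:-→d23:-→d24:-→d25:-→d26:-→d27:-→d28:H2  best=H2
  ? 0.0.0.46  path d0:H1→d1:-→d2:-→d3:-→d4:H3  best=H3
  ? 12.174.95.83  path d0:H1→d1:-→d2:-→d3:-→d4:H3→d5:-→d6:-→d7:-→d8:-→d9:-→d10:-→d11:-→d12:-→d13:-→d14:-→d15:-→d16:-→d17:-→d18:-→d19:-→d20:-→d21:-→d22:-→d23:-→d24:-→d25:-→d26:-→d27:-→d28:H2  best=H2
  add 229.176.0.0/12 -> H7 at depth 12
  ? 12.174.95.80  path d0:H1→d1:-→d2:-→d3:-→d4:H3→d5:-→d6:-→d7:-→d8:-→d9:-→d10:-→d11:-→d12:-→d13:-→d14:-→d15:-→d16:-→d17:-→d18:-→d19:-→d20:-→d21:-→d22:-→d23:-→d24:-→d25:-→d26:-→d27:-→d28:H2  best=H2
  ? 0.0.0.225  path d0:H1→d1:-→d2:-→d3:-→d4:H3  best=H3
  ? 12.174.95.80  path d0:H1→d1:-→d2:-→d3:-→d4:H3→d5:-→d6:-→d7:-→d8:-→d9:-→d10:-→d11:-→d12:-→d13:-→d14:-→d15:-→d16:-→d17:-→d18:-→d19:-→d20:-→d21:-→d22:-→d23:-→d24:-→d25:-→d26:-→d27:-→d28:H2  best=H2
  ? 0.0.1.169  path d0:H1→d1:-→d2:-→d3:-→d4:H3  best=H3
  add 12.174.95.84/30 -> H5 at depth 30
  add 160.0.0.0/4 -> H6 at depth 4
  ? 229.177.207.240  path d0:H1→d1:-→d2:-→d3:-→d4:-→d5:-→d6:-→d7:-→d8:-→d9:-→d10:-→d11:-→d12:H7  best=H7
  ? 229.176.0.102  path d0:H1→d1:-→d2:-→d3:-→d4:-→d5:-→d6:-→d7:-→d8:-→d9:-→d10:-→d11:-→d12:H7  best=H7
  ? 12.174.95.85  path d0:H1→d1:-→d2:-→d3:-→d4:H3→d5:-→d6:-→d7:-→d8:-→d9:-→d10:-→d11:-→d12:-→d13:-→d14:-→d15:-→d16:-→d17:-→d18:-→d19:-→d20:-→d21:-→d22:-→d23:-→d24:-→d25:-→d26:-→d27:-→d28:H2→d29:-→d30:H5  best=H5
  add 12.174.80.0/20 -> H7 at depth 20
  ? 166.234.186.167  path d0:H1→d1:-→d2:-→d3:-→d4:H6→d5:-→d6:-→d7:-→d8:-→d9:-→d10:-→d11:-→d12:-→d13:-→d14:-→d15:-→d16:-→d17:-→d18:-→d19:-→d20:-→d21:-→d22:-→d23:-→d24:-→d25:-→d26:-→d27:-→d28:H7  best=H7
  ? 210.218.147.114  path d0:H1→d1:-→d2:-  best=H1
  ? 111.219.190.87  path d0:H1→d1:-  best=H1
  add 54.64.0.0/12 -> H4 at depth 12
  add 12.174.92.0/22 -> H7 at depth 22
  add 166.234.186.160/28 -> H4 at depth 28

== LOOKUPS ==
["H2","H2","H2","H2","H2","H7","H3","H5","H2","H3","H2","H2","H3","H2","H3","H7","H7","H5","H7","H1","H1"]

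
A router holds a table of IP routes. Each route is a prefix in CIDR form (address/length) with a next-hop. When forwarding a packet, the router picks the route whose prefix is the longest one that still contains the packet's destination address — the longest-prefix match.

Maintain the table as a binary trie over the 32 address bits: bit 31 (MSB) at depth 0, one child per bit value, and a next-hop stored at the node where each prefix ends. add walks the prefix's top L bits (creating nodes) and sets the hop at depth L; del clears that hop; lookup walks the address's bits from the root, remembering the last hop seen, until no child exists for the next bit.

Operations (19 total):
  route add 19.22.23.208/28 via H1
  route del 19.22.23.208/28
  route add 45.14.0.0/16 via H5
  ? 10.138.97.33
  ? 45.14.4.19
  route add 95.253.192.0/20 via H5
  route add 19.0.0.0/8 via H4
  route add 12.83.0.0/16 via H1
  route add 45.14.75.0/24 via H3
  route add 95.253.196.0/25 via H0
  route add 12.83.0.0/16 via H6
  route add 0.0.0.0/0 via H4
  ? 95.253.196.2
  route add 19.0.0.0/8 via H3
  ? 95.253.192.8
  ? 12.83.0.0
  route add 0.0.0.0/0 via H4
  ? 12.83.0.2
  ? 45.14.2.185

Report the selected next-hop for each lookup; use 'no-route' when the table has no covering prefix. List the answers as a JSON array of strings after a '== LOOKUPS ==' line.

Apply in order:
  + 19.22.23.208/28 (H1) depth=28
  del 19.22.23.208/28 (clear depth 28)
  + 45.14.0.0/16 (H5) depth=16
  ? 10.138.97.33  path d0:-→d1:-→d2:-→d3:-  best=no-route
  ? 45.14.4.19  path d0:-→d1:-→d2:-→d3:-→d4:-→d5:-→d6:-→d7:-→d8:-→d9:-→d10:-→d11:-→d12:-→d13:-→d14:-→d15:-→d16:H5  best=H5
  + 95.253.192.0/20 (H5) depth=20
  + 19.0.0.0/8 (H4) depth=8
  + 12.83.0.0/16 (H1) depth=16
  + 45.14.75.0/24 (H3) depth=24
  + 95.253.196.0/25 (H0) depth=25
  + 12.83.0.0/16 (H6) depth=16
  + 0.0.0.0/0 (H4) depth=0
  ? 95.253.196.2  path d0:H4→d1:-→d2:-→d3:-→d4:-→d5:-→d6:-→d7:-→d8:-→d9:-→d10:-→d11:-→d12:-→d13:-→d14:-→d15:-→d16:-→d17:-→d18:-→d19:-→d20:H5→d21:-→d22:-→d23:-→d24:-→d25:H0  best=H0
  + 19.0.0.0/8 (H3) depth=8
  ? 95.253.192.8  path d0:H4→d1:-→d2:-→d3:-→d4:-→d5:-→d6:-→d7:-→d8:-→d9:-→d10:-→d11:-→d12:-→d13:-→d14:-→d15:-→d16:-→d17:-→d18:-→d19:-→d20:H5→d21:-  best=H5
  ? 12.83.0.0  path d0:H4→d1:-→d2:-→d3:-→d4:-→d5:-→d6:-→d7:-→d8:-→d9:-→d10:-→d11:-→d12:-→d13:-→d14:-→d15:-→d16:H6  best=H6
  + 0.0.0.0/0 (H4) depth=0
  ? 12.83.0.2  path d0:H4→d1:-→d2:-→d3:-→d4:-→d5:-→d6:-→d7:-→d8:-→d9:-→d10:-→d11:-→d12:-→d13:-→d14:-→d15:-→d16:H6  best=H6
  ? 45.14.2.185  path d0:H4→d1:-→d2:-→d3:-→d4:-→d5:-→d6:-→d7:-→d8:-→d9:-→d10:-→d11:-→d12:-→d13:-→d14:-→d15:-→d16:H5→d17:-  best=H5

== LOOKUPS ==
["no-route","H5","H0","H5","H6","H6","H5"]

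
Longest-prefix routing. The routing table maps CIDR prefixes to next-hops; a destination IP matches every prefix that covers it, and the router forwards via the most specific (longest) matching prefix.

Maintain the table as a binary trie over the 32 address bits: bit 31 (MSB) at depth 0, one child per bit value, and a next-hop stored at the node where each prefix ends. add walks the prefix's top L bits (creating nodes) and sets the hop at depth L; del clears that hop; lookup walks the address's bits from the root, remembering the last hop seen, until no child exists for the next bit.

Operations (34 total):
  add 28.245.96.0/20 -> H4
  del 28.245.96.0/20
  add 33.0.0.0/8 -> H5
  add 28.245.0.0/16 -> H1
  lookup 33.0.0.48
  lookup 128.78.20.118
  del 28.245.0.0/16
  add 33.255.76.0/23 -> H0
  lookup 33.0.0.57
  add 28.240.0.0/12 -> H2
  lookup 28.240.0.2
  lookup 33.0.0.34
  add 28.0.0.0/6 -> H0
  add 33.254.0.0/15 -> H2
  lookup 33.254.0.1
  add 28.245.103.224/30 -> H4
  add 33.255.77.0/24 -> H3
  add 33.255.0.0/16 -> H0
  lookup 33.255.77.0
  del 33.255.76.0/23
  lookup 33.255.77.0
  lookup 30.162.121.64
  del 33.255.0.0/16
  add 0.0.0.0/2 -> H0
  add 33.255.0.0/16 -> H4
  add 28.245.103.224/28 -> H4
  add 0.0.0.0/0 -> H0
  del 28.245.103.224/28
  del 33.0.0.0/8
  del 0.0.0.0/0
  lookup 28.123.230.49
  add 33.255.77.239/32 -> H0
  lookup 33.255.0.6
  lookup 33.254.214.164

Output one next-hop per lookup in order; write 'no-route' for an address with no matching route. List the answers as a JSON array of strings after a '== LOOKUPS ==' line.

Trace:
  + 28.245.96.0/20 (H4) depth=20
  - 28.245.96.0/20 clear@20
  + 33.0.0.0/8 (H5) depth=8
  + 28.245.0.0/16 (H1) depth=16
  Q 33.0.0.48: descend 00100001 ; hops seen [H5] ; pick H5
  Q 128.78.20.118: descend ε ; hops seen [∅] ; pick no-route
  - 28.245.0.0/16 clear@16
  + 33.255.76.0/23 (H0) depth=23
  Q 33.0.0.57: descend 00100001 ; hops seen [H5] ; pick H5
  + 28.240.0.0/12 (H2) depth=12
  Q 28.240.0.2: descend 0001110011110 ; hops seen [H2] ; pick H2
  Q 33.0.0.34: descend 00100001 ; hops seen [H5] ; pick H5
  + 28.0.0.0/6 (H0) depth=6
  + 33.254.0.0/15 (H2) depth=15
  Q 33.254.0.1: descend 001000011111111 ; hops seen [H5,H2] ; pick H2
  + 28.245.103.224/30 (H4) depth=30
  + 33.255.77.0/24 (H3) depth=24
  + 33.255.0.0/16 (H0) depth=16
  Q 33.255.77.0: descend 001000011111111101001101 ; hops seen [H5,H2,H0,H0,H3] ; pick H3
  - 33.255.76.0/23 clear@23
  Q 33.255.77.0: descend 001000011111111101001101 ; hops seen [H5,H2,H0,H3] ; pick H3
  Q 30.162.121.64: descend 000111 ; hops seen [H0] ; pick H0
  - 33.255.0.0/16 clear@16
  + 0.0.0.0/2 (H0) depth=2
  + 33.255.0.0/16 (H4) depth=16
  + 28.245.103.224/28 (H4) depth=28
  + 0.0.0.0/0 (H0) depth=0
  - 28.245.103.224/28 clear@28
  - 33.0.0.0/8 clear@8
  - 0.0.0.0/0 clear@0
  Q 28.123.230.49: descend 00011100 ; hops seen [H0,H0] ; pick H0
  + 33.255.77.239/32 (H0) depth=32
  Q 33.255.0.6: descend 00100001111111110 ; hops seen [H0,H2,H4] ; pick H4
  Q 33.254.214.164: descend 001000011111111 ; hops seen [H0,H2] ; pick H2

== LOOKUPS ==
["H5","no-route","H5","H2","H5","H2","H3","H3","H0","H0","H4","H2"]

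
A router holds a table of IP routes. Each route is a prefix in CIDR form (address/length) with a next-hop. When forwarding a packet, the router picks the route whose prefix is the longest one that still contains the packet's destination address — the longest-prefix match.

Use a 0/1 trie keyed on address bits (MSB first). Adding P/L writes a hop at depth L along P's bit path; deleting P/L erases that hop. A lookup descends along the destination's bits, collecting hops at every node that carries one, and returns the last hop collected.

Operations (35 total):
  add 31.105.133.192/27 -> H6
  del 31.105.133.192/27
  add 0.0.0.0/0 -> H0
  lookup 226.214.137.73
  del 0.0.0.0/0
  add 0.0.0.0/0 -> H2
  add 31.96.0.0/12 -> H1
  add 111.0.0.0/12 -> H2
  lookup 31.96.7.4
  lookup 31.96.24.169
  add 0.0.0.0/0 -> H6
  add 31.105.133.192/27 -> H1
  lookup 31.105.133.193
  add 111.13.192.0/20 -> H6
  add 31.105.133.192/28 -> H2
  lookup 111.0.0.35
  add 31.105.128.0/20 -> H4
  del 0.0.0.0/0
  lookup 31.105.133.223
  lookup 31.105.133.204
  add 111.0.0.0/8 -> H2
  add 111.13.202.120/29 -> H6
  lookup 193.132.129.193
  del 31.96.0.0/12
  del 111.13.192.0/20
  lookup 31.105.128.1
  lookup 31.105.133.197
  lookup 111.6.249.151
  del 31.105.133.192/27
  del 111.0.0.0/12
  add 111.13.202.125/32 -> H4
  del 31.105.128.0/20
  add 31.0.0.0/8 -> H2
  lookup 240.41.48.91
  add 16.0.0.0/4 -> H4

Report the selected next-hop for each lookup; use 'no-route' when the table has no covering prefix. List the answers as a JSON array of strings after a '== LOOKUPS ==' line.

Apply in order:
  + 31.105.133.192/27 (H6) depth=27
  del 31.105.133.192/27 (clear depth 27)
  + 0.0.0.0/0 (H0) depth=0
  lookup 226.214.137.73: bits ε walk d0:H0 -> H0
  del 0.0.0.0/0 (clear depth 0)
  + 0.0.0.0/0 (H2) depth=0
  + 31.96.0.0/12 (H1) depth=12
  + 111.0.0.0/12 (H2) depth=12
  lookup 31.96.7.4: bits 000111110110 walk d0:H2→d1:-→d2:-→d3:-→d4:-→d5:-→d6:-→d7:-→d8:-→d9:-→d10:-→d11:-→d12:H1 -> H1
  lookup 31.96.24.169: bits 000111110110 walk d0:H2→d1:-→d2:-→d3:-→d4:-→d5:-→d6:-→d7:-→d8:-→d9:-→d10:-→d11:-→d12:H1 -> H1
  + 0.0.0.0/0 (H6) depth=0
  + 31.105.133.192/27 (H1) depth=27
  lookup 31.105.133.193: bits 000111110110100110000101110 walk d0:H6→d1:-→d2:-→d3:-→d4:-→d5:-→d6:-→d7:-→d8:-→d9:-→d10:-→d11:-→d12:H1→d13:-→d14:-→d15:-→d16:-→d17:-→d18:-→d19:-→d20:-→d21:-→d22:-→d23:-→d24:-→d25:-→d26:-→d27:H1 -> H1
  + 111.13.192.0/20 (H6) depth=20
  + 31.105.133.192/28 (H2) depth=28
  lookup 111.0.0.35: bits 011011110000 walk d0:H6→d1:-→d2:-→d3:-→d4:-→d5:-→d6:-→d7:-→d8:-→d9:-→d10:-→d11:-→d12:H2 -> H2
  + 31.105.128.0/20 (H4) depth=20
  del 0.0.0.0/0 (clear depth 0)
  lookup 31.105.133.223: bits 000111110110100110000101110 walk d0:-→d1:-→d2:-→d3:-→d4:-→d5:-→d6:-→d7:-→d8:-→d9:-→d10:-→d11:-→d12:H1→d13:-→d14:-→d15:-→d16:-→d17:-→d18:-→d19:-→d20:H4→d21:-→d22:-→d23:-→d24:-→d25:-→d26:-→d27:H1 -> H1
  lookup 31.105.133.204: bits 0001111101101001100001011100 walk d0:-→d1:-→d2:-→d3:-→d4:-→d5:-→d6:-→d7:-→d8:-→d9:-→d10:-→d11:-→d12:H1→d13:-→d14:-→d15:-→d16:-→d17:-→d18:-→d19:-→d20:H4→d21:-→d22:-→d23:-→d24:-→d25:-→d26:-→d27:H1→d28:H2 -> H2
  + 111.0.0.0/8 (H2) depth=8
  + 111.13.202.120/29 (H6) depth=29
  lookup 193.132.129.193: bits ε walk d0:- -> no-route
  del 31.96.0.0/12 (clear depth 12)
  del 111.13.192.0/20 (clear depth 20)
  lookup 31.105.128.1: bits 000111110110100110000 walk d0:-→d1:-→d2:-→d3:-→d4:-→d5:-→d6:-→d7:-→d8:-→d9:-→d10:-→d11:-→d12:-→d13:-→d14:-→d15:-→d16:-→d17:-→d18:-→d19:-→d20:H4→d21:- -> H4
  lookup 31.105.133.197: bits 0001111101101001100001011100 walk d0:-→d1:-→d2:-→d3:-→d4:-→d5:-→d6:-→d7:-→d8:-→d9:-→d10:-→d11:-→d12:-→d13:-→d14:-→d15:-→d16:-→d17:-→d18:-→d19:-→d20:H4→d21:-→d22:-→d23:-→d24:-→d25:-→d26:-→d27:H1→d28:H2 -> H2
  lookup 111.6.249.151: bits 011011110000 walk d0:-→d1:-→d2:-→d3:-→d4:-→d5:-→d6:-→d7:-→d8:H2→d9:-→d10:-→d11:-→d12:H2 -> H2
  del 31.105.133.192/27 (clear depth 27)
  del 111.0.0.0/12 (clear depth 12)
  + 111.13.202.125/32 (H4) depth=32
  del 31.105.128.0/20 (clear depth 20)
  + 31.0.0.0/8 (H2) depth=8
  lookup 240.41.48.91: bits ε walk d0:- -> no-route
  + 16.0.0.0/4 (H4) depth=4

== LOOKUPS ==
["H0","H1","H1","H1","H2","H1","H2","no-route","H4","H2","H2","no-route"]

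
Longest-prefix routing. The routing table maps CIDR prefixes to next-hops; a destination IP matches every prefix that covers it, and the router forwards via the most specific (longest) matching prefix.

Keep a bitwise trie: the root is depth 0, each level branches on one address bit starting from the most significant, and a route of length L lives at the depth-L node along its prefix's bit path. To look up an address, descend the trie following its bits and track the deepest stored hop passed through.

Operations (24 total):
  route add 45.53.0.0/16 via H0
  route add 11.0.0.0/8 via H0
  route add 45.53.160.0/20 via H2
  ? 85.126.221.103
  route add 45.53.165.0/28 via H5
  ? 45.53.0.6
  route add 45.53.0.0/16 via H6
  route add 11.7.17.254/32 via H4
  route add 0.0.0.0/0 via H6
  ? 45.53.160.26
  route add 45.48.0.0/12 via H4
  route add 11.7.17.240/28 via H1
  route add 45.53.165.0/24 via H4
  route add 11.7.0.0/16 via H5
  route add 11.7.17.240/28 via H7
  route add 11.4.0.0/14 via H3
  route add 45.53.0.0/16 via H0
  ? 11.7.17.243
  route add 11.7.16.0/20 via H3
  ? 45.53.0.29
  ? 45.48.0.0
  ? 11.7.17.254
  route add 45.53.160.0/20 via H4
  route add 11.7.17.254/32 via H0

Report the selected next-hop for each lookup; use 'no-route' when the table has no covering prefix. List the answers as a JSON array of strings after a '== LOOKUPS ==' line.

Apply in order:
  + 45.53.0.0/16 (H0) depth=16
  + 11.0.0.0/8 (H0) depth=8
  + 45.53.160.0/20 (H2) depth=20
  Q 85.126.221.103: descend 0 ; hops seen [∅] ; pick no-route
  + 45.53.165.0/28 (H5) depth=28
  Q 45.53.0.6: descend 0010110100110101 ; hops seen [H0] ; pick H0
  + 45.53.0.0/16 (H6) depth=16
  + 11.7.17.254/32 (H4) depth=32
  + 0.0.0.0/0 (H6) depth=0
  Q 45.53.160.26: descend 001011010011010110100 ; hops seen [H6,H6,H2] ; pick H2
  + 45.48.0.0/12 (H4) depth=12
  + 11.7.17.240/28 (H1) depth=28
  + 45.53.165.0/24 (H4) depth=24
  + 11.7.0.0/16 (H5) depth=16
  + 11.7.17.240/28 (H7) depth=28
  + 11.4.0.0/14 (H3) depth=14
  + 45.53.0.0/16 (H0) depth=16
  Q 11.7.17.243: descend 0000101100000111000100011111 ; hops seen [H6,H0,H3,H5,H7] ; pick H7
  + 11.7.16.0/20 (H3) depth=20
  Q 45.53.0.29: descend 0010110100110101 ; hops seen [H6,H4,H0] ; pick H0
  Q 45.48.0.0: descend 0010110100110 ; hops seen [H6,H4] ; pick H4
  Q 11.7.17.254: descend 00001011000001110001000111111110 ; hops seen [H6,H0,H3,H5,H3,H7,H4] ; pick H4
  + 45.53.160.0/20 (H4) depth=20
  + 11.7.17.254/32 (H0) depth=32

== LOOKUPS ==
["no-route","H0","H2","H7","H0","H4","H4"]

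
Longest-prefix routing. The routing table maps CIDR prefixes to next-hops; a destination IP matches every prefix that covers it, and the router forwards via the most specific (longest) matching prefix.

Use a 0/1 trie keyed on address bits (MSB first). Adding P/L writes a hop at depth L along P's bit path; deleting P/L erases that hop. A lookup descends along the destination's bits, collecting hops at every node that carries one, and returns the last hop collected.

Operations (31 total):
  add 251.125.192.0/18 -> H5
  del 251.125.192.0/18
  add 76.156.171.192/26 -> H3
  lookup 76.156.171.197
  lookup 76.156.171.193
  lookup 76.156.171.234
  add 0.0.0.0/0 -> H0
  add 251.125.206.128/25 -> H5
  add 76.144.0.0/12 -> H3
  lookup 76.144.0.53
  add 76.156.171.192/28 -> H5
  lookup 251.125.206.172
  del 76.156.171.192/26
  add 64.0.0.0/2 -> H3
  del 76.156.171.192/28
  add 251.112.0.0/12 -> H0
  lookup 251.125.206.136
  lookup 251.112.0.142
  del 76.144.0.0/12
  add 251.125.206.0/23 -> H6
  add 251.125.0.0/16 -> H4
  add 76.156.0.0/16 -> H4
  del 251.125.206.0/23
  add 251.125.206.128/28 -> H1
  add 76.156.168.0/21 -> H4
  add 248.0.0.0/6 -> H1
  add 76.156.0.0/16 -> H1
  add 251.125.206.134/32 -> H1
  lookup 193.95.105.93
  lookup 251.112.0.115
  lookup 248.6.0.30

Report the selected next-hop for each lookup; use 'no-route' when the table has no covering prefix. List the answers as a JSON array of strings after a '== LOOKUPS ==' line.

Apply in order:
  add 251.125.192.0/18 -> H5 at depth 18
  - 251.125.192.0/18 clear@18
  add 76.156.171.192/26 -> H3 at depth 26
  ? 76.156.171.197  path d0:-→d1:-→d2:-→d3:-→d4:-→d5:-→d6:-→d7:-→d8:-→d9:-→d10:-→d11:-→d12:-→d13:-→d14:-→d15:-→d16:-→d17:-→d18:-→d19:-→d20:-→d21:-→d22:-→d23:-→d24:-→d25:-→d26:H3  best=H3
  ? 76.156.171.193  path d0:-→d1:-→d2:-→d3:-→d4:-→d5:-→d6:-→d7:-→d8:-→d9:-→d10:-→d11:-→d12:-→d13:-→d14:-→d15:-→d16:-→d17:-→d18:-→d19:-→d20:-→d21:-→d22:-→d23:-→d24:-→d25:-→d26:H3  best=H3
  ? 76.156.171.234  path d0:-→d1:-→d2:-→d3:-→d4:-→d5:-→d6:-→d7:-→d8:-→d9:-→d10:-→d11:-→d12:-→d13:-→d14:-→d15:-→d16:-→d17:-→d18:-→d19:-→d20:-→d21:-→d22:-→d23:-→d24:-→d25:-→d26:H3  best=H3
  add 0.0.0.0/0 -> H0 at depth 0
  add 251.125.206.128/25 -> H5 at depth 25
  add 76.144.0.0/12 -> H3 at depth 12
  ? 76.144.0.53  path d0:H0→d1:-→d2:-→d3:-→d4:-→d5:-→d6:-→d7:-→d8:-→d9:-→d10:-→d11:-→d12:H3  best=H3
  add 76.156.171.192/28 -> H5 at depth 28
  ? 251.125.206.172  path d0:H0→d1:-→d2:-→d3:-→d4:-→d5:-→d6:-→d7:-→d8:-→d9:-→d10:-→d11:-→d12:-→d13:-→d14:-→d15:-→d16:-→d17:-→d18:-→d19:-→d20:-→d21:-→d22:-→d23:-→d24:-→d25:H5  best=H5
  - 76.156.171.192/26 clear@26
  add 64.0.0.0/2 -> H3 at depth 2
  - 76.156.171.192/28 clear@28
  add 251.112.0.0/12 -> H0 at depth 12
  ? 251.125.206.136  path d0:H0→d1:-→d2:-→d3:-→d4:-→d5:-→d6:-→d7:-→d8:-→d9:-→d10:-→d11:-→d12:H0→d13:-→d14:-→d15:-→d16:-→d17:-→d18:-→d19:-→d20:-→d21:-→d22:-→d23:-→d24:-→d25:H5  best=H5
  ? 251.112.0.142  path d0:H0→d1:-→d2:-→d3:-→d4:-→d5:-→d6:-→d7:-→d8:-→d9:-→d10:-→d11:-→d12:H0  best=H0
  - 76.144.0.0/12 clear@12
  add 251.125.206.0/23 -> H6 at depth 23
  add 251.125.0.0/16 -> H4 at depth 16
  add 76.156.0.0/16 -> H4 at depth 16
  - 251.125.206.0/23 clear@23
  add 251.125.206.128/28 -> H1 at depth 28
  add 76.156.168.0/21 -> H4 at depth 21
  add 248.0.0.0/6 -> H1 at depth 6
  add 76.156.0.0/16 -> H1 at depth 16
  add 251.125.206.134/32 -> H1 at depth 32
  ? 193.95.105.93  path d0:H0→d1:-→d2:-  best=H0
  ? 251.112.0.115  path d0:H0→d1:-→d2:-→d3:-→d4:-→d5:-→d6:H1→d7:-→d8:-→d9:-→d10:-→d11:-→d12:H0  best=H0
  ? 248.6.0.30  path d0:H0→d1:-→d2:-→d3:-→d4:-→d5:-→d6:H1  best=H1

== LOOKUPS ==
["H3","H3","H3","H3","H5","H5","H0","H0","H0","H1"]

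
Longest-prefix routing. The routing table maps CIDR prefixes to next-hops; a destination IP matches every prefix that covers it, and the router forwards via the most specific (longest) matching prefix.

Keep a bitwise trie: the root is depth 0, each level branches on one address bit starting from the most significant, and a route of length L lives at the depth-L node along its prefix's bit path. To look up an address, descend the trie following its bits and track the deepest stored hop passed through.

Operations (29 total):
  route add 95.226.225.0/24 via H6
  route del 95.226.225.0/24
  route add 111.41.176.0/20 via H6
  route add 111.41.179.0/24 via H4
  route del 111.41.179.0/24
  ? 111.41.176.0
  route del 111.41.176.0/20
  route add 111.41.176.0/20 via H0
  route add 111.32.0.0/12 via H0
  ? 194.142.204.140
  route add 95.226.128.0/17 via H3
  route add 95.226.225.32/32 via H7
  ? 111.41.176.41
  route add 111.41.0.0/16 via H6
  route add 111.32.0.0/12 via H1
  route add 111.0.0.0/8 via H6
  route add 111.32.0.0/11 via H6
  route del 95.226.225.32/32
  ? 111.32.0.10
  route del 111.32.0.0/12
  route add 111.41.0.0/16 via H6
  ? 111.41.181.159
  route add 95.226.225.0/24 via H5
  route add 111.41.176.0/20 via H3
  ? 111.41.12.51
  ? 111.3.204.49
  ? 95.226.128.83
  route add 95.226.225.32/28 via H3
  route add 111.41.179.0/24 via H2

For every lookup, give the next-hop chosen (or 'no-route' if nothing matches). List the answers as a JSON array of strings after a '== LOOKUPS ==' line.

Trace:
  + 95.226.225.0/24 (H6) depth=24
  del 95.226.225.0/24 (clear depth 24)
  + 111.41.176.0/20 (H6) depth=20
  + 111.41.179.0/24 (H4) depth=24
  del 111.41.179.0/24 (clear depth 24)
  Q 111.41.176.0: descend 0110111100101001101100 ; hops seen [H6] ; pick H6
  del 111.41.176.0/20 (clear depth 20)
  + 111.41.176.0/20 (H0) depth=20
  + 111.32.0.0/12 (H0) depth=12
  Q 194.142.204.140: descend ε ; hops seen [∅] ; pick no-route
  + 95.226.128.0/17 (H3) depth=17
  + 95.226.225.32/32 (H7) depth=32
  Q 111.41.176.41: descend 0110111100101001101100 ; hops seen [H0,H0] ; pick H0
  + 111.41.0.0/16 (H6) depth=16
  + 111.32.0.0/12 (H1) depth=12
  + 111.0.0.0/8 (H6) depth=8
  + 111.32.0.0/11 (H6) depth=11
  del 95.226.225.32/32 (clear depth 32)
  Q 111.32.0.10: descend 011011110010 ; hops seen [H6,H6,H1] ; pick H1
  del 111.32.0.0/12 (clear depth 12)
  + 111.41.0.0/16 (H6) depth=16
  Q 111.41.181.159: descend 011011110010100110110 ; hops seen [H6,H6,H6,H0] ; pick H0
  + 95.226.225.0/24 (H5) depth=24
  + 111.41.176.0/20 (H3) depth=20
  Q 111.41.12.51: descend 0110111100101001 ; hops seen [H6,H6,H6] ; pick H6
  Q 111.3.204.49: descend 0110111100 ; hops seen [H6] ; pick H6
  Q 95.226.128.83: descend 01011111111000101 ; hops seen [H3] ; pick H3
  + 95.226.225.32/28 (H3) depth=28
  + 111.41.179.0/24 (H2) depth=24

== LOOKUPS ==
["H6","no-route","H0","H1","H0","H6","H6","H3"]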